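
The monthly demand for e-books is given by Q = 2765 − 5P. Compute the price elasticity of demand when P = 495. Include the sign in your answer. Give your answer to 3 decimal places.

-8.534

At P = 495, Q = 290.
dQ/dP = −5.
ε = (dQ/dP)(P/Q) = (-5)(495/290).
|ε| > 1, so demand is elastic at this price.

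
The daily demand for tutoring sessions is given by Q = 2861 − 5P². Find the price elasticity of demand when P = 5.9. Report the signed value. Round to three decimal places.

-0.130

At P = 5.9, Q = 2686.950.
dQ/dP = −10P = -59.
ε = (dQ/dP)(P/Q) = (-59)(5.9/2686.950).
|ε| < 1, so demand is inelastic at this price.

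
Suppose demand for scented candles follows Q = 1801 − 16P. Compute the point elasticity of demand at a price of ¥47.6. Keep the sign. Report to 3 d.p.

At P = 47.6, Q = 1039.400.
dQ/dP = −16.
ε = (dQ/dP)(P/Q) = (-16)(47.6/1039.400).
|ε| < 1, so demand is inelastic at this price.

-0.733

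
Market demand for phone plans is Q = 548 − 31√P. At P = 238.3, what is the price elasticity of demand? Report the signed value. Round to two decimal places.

At P = 238.3, Q = 69.454.
dQ/dP = −31/(2√P) = -1.004.
ε = (dQ/dP)(P/Q) = (-1.004)(238.3/69.454).

-3.45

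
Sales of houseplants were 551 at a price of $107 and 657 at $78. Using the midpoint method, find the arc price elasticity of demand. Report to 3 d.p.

ΔQ = 657 − 551 = 106; ΔP = 78 − 107 = -29.
Midpoints: P̄ = 92.50, Q̄ = 604.0.
ε = (ΔQ/ΔP)(P̄/Q̄) = (106/-29)(92.50/604.0).

-0.560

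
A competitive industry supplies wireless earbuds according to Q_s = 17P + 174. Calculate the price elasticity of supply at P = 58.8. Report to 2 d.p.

At P = 58.8, Q_s = 1173.60.
dQ_s/dP = 17.
ε_s = (dQ_s/dP)(P/Q_s) = (17)(58.8/1173.60).

0.85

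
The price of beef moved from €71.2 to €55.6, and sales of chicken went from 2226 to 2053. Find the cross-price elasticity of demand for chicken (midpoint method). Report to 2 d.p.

0.33

ΔQ_x = 2053 − 2226 = -173; ΔP_y = 55.6 − 71.2 = -15.6.
Midpoints: P̄_y = 63.40, Q̄_x = 2139.5.
ε_xy = (ΔQ_x/ΔP_y)(P̄_y/Q̄_x) = (-173/-15.6)(63.40/2139.5).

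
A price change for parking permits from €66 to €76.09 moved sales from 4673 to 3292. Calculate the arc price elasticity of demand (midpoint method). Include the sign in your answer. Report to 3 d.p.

-2.442

ΔQ = 3292 − 4673 = -1381; ΔP = 76.09 − 66 = 10.09.
Midpoints: P̄ = 71.05, Q̄ = 3982.5.
ε = (ΔQ/ΔP)(P̄/Q̄) = (-1381/10.09)(71.05/3982.5).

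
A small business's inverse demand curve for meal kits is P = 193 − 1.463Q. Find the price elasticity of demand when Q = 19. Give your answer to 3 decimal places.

-5.943

At Q = 19, P = 193 − 1.463(19) = 165.20.
dP/dQ = −1.463, so dQ/dP = 1/(−1.463) = -0.684.
ε = (dQ/dP)(P/Q) = (-0.684)(165.20/19).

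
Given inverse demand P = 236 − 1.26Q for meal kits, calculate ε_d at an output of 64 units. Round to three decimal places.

At Q = 64, P = 236 − 1.26(64) = 155.36.
dP/dQ = −1.26, so dQ/dP = 1/(−1.26) = -0.794.
ε = (dQ/dP)(P/Q) = (-0.794)(155.36/64).

-1.927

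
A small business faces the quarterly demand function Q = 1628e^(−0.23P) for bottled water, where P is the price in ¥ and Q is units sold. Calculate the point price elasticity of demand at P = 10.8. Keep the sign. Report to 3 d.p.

-2.484

At P = 10.8, Q = 135.790.
dQ/dP = −0.23·1628e^(−0.23P) = −0.23Q = -31.232.
ε = (dQ/dP)(P/Q) = (-31.232)(10.8/135.790).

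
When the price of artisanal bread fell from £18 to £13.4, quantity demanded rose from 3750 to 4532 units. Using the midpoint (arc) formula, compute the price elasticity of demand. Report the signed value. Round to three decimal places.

-0.645

ΔQ = 4532 − 3750 = 782; ΔP = 13.4 − 18 = -4.6.
Midpoints: P̄ = 15.70, Q̄ = 4141.0.
ε = (ΔQ/ΔP)(P̄/Q̄) = (782/-4.6)(15.70/4141.0).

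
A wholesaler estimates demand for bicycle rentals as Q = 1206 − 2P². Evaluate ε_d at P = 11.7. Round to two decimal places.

At P = 11.7, Q = 932.220.
dQ/dP = −4P = -46.800.
ε = (dQ/dP)(P/Q) = (-46.800)(11.7/932.220).
|ε| < 1, so demand is inelastic at this price.

-0.59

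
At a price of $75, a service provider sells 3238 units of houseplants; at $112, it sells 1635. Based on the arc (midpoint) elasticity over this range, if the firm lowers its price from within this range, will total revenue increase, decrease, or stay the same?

Arc ε = (-1603/37)(93.50/2436.5) ≈ -1.663.
|ε| = 1.66 > 1, so demand is elastic. A price cut therefore raises total revenue.

increase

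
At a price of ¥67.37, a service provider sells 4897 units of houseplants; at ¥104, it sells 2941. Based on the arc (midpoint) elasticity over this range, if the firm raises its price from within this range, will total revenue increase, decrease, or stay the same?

Arc ε = (-1956/36.63)(85.69/3919.0) ≈ -1.168.
|ε| = 1.17 > 1, so demand is elastic. A price rise therefore reduces total revenue.

decrease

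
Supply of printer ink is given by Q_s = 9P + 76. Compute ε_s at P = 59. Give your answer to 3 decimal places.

0.875

At P = 59, Q_s = 607.
dQ_s/dP = 9.
ε_s = (dQ_s/dP)(P/Q_s) = (9)(59/607).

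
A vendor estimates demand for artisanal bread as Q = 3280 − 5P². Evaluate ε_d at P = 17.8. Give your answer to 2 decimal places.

At P = 17.8, Q = 1695.800.
dQ/dP = −10P = -178.
ε = (dQ/dP)(P/Q) = (-178)(17.8/1695.800).

-1.87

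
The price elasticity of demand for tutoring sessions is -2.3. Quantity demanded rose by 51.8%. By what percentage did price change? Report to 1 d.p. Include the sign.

%ΔP ≈ %ΔQ / ε = (51.8%)/(-2.3) = -22.52%.

-22.5%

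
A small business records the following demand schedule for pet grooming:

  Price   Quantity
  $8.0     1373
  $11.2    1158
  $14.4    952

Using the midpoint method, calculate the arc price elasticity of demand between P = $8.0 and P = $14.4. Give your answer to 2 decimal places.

At P = 8.0, Q = 1373; at P = 14.4, Q = 952.
ΔQ = -421, ΔP = 6.4. Midpoints: P̄ = 11.20, Q̄ = 1162.5.
ε = (ΔQ/ΔP)(P̄/Q̄) = (-421/6.4)(11.20/1162.5).

-0.63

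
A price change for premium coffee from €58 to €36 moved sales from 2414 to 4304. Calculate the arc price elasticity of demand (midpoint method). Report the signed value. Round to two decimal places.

ΔQ = 4304 − 2414 = 1890; ΔP = 36 − 58 = -22.
Midpoints: P̄ = 47.00, Q̄ = 3359.0.
ε = (ΔQ/ΔP)(P̄/Q̄) = (1890/-22)(47.00/3359.0).

-1.20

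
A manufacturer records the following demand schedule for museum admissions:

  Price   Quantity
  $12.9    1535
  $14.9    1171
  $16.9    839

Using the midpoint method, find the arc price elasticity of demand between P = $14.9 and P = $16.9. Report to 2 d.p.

At P = 14.9, Q = 1171; at P = 16.9, Q = 839.
ΔQ = -332, ΔP = 2.0. Midpoints: P̄ = 15.90, Q̄ = 1005.0.
ε = (ΔQ/ΔP)(P̄/Q̄) = (-332/2.0)(15.90/1005.0).

-2.63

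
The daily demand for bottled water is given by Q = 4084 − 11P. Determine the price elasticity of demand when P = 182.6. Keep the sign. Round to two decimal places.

-0.97

At P = 182.6, Q = 2075.400.
dQ/dP = −11.
ε = (dQ/dP)(P/Q) = (-11)(182.6/2075.400).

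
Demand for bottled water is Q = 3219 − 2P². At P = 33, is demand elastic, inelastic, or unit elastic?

elastic

Q = 1041, dQ/dP = -132.
ε = (dQ/dP)(P/Q) ≈ -4.184.
|ε| = 4.18 > 1.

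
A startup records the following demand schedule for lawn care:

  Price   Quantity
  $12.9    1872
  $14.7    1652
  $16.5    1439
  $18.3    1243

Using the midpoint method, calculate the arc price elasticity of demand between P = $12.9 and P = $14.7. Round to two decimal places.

-0.96

At P = 12.9, Q = 1872; at P = 14.7, Q = 1652.
ΔQ = -220, ΔP = 1.8. Midpoints: P̄ = 13.80, Q̄ = 1762.0.
ε = (ΔQ/ΔP)(P̄/Q̄) = (-220/1.8)(13.80/1762.0).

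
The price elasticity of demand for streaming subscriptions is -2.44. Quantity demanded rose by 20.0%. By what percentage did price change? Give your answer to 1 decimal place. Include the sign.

-8.2%

%ΔP ≈ %ΔQ / ε = (20.0%)/(-2.44) = -8.20%.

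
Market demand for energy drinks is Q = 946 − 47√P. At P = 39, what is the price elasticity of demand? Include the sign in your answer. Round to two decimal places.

At P = 39, Q = 652.485.
dQ/dP = −47/(2√P) = -3.763.
ε = (dQ/dP)(P/Q) = (-3.763)(39/652.485).
|ε| < 1, so demand is inelastic at this price.

-0.22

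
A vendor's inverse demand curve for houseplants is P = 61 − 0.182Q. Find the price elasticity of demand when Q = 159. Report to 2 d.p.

At Q = 159, P = 61 − 0.182(159) = 32.06.
dP/dQ = −0.182, so dQ/dP = 1/(−0.182) = -5.495.
ε = (dQ/dP)(P/Q) = (-5.495)(32.06/159).

-1.11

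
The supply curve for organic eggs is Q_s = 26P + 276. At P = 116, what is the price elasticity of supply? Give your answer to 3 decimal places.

At P = 116, Q_s = 3292.
dQ_s/dP = 26.
ε_s = (dQ_s/dP)(P/Q_s) = (26)(116/3292).

0.916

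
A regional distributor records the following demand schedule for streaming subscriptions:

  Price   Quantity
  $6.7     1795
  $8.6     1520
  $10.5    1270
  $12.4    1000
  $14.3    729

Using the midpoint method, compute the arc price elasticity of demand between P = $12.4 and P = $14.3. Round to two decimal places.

-2.20

At P = 12.4, Q = 1000; at P = 14.3, Q = 729.
ΔQ = -271, ΔP = 1.9. Midpoints: P̄ = 13.35, Q̄ = 864.5.
ε = (ΔQ/ΔP)(P̄/Q̄) = (-271/1.9)(13.35/864.5).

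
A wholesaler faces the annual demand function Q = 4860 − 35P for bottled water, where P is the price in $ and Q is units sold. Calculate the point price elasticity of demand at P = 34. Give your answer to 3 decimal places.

At P = 34, Q = 3670.
dQ/dP = −35.
ε = (dQ/dP)(P/Q) = (-35)(34/3670).

-0.324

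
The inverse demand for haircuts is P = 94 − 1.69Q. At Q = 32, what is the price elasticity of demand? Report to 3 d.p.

-0.738

At Q = 32, P = 94 − 1.69(32) = 39.92.
dP/dQ = −1.69, so dQ/dP = 1/(−1.69) = -0.592.
ε = (dQ/dP)(P/Q) = (-0.592)(39.92/32).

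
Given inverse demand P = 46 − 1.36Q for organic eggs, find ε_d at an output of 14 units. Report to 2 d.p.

-1.42

At Q = 14, P = 46 − 1.36(14) = 26.96.
dP/dQ = −1.36, so dQ/dP = 1/(−1.36) = -0.735.
ε = (dQ/dP)(P/Q) = (-0.735)(26.96/14).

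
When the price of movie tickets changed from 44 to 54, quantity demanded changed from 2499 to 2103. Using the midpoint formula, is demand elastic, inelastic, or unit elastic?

Arc ε ≈ -0.843.
|ε| = 0.84 < 1.

inelastic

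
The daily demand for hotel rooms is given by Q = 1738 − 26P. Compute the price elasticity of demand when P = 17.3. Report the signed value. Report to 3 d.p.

-0.349

At P = 17.3, Q = 1288.200.
dQ/dP = −26.
ε = (dQ/dP)(P/Q) = (-26)(17.3/1288.200).
|ε| < 1, so demand is inelastic at this price.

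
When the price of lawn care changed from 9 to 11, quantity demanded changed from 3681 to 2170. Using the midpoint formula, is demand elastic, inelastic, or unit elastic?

elastic

Arc ε ≈ -2.582.
|ε| = 2.58 > 1.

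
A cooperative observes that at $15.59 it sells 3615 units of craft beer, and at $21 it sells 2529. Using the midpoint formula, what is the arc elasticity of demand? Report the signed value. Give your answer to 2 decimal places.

ΔQ = 2529 − 3615 = -1086; ΔP = 21 − 15.59 = 5.41.
Midpoints: P̄ = 18.30, Q̄ = 3072.0.
ε = (ΔQ/ΔP)(P̄/Q̄) = (-1086/5.41)(18.30/3072.0).

-1.20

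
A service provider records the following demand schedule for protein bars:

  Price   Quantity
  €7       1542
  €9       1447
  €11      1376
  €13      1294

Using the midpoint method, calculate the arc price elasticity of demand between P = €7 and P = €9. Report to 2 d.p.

-0.25

At P = 7, Q = 1542; at P = 9, Q = 1447.
ΔQ = -95, ΔP = 2. Midpoints: P̄ = 8.00, Q̄ = 1494.5.
ε = (ΔQ/ΔP)(P̄/Q̄) = (-95/2)(8.00/1494.5).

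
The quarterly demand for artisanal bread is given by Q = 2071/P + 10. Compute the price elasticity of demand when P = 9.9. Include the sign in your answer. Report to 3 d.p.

-0.954

At P = 9.9, Q = 219.192.
dQ/dP = −2071/P² = -21.130.
ε = (dQ/dP)(P/Q) = (-21.130)(9.9/219.192).
|ε| < 1, so demand is inelastic at this price.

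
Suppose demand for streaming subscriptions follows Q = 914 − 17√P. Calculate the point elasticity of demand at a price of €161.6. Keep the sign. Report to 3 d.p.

-0.155

At P = 161.6, Q = 697.893.
dQ/dP = −17/(2√P) = -0.669.
ε = (dQ/dP)(P/Q) = (-0.669)(161.6/697.893).
|ε| < 1, so demand is inelastic at this price.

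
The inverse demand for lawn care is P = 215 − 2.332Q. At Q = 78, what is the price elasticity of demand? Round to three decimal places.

-0.182

At Q = 78, P = 215 − 2.332(78) = 33.10.
dP/dQ = −2.332, so dQ/dP = 1/(−2.332) = -0.429.
ε = (dQ/dP)(P/Q) = (-0.429)(33.10/78).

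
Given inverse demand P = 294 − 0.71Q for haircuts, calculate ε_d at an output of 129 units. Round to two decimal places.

At Q = 129, P = 294 − 0.71(129) = 202.41.
dP/dQ = −0.71, so dQ/dP = 1/(−0.71) = -1.408.
ε = (dQ/dP)(P/Q) = (-1.408)(202.41/129).

-2.21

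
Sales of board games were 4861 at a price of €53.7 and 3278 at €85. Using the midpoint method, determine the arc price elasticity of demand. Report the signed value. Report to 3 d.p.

ΔQ = 3278 − 4861 = -1583; ΔP = 85 − 53.7 = 31.3.
Midpoints: P̄ = 69.35, Q̄ = 4069.5.
ε = (ΔQ/ΔP)(P̄/Q̄) = (-1583/31.3)(69.35/4069.5).

-0.862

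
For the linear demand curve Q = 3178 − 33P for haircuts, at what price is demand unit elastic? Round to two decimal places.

For linear demand Q = a − bP, ε = −bP/(a − bP). |ε| = 1 when bP = a − bP, i.e. P = a/(2b).
P = 3178/(2·33) = 3178/66 = 48.1515.

48.15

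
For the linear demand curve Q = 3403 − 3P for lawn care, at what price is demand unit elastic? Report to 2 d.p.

567.17

For linear demand Q = a − bP, ε = −bP/(a − bP). |ε| = 1 when bP = a − bP, i.e. P = a/(2b).
P = 3403/(2·3) = 3403/6 = 567.1667.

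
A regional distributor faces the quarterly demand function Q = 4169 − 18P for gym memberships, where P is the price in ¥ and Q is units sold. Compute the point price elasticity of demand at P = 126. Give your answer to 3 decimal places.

At P = 126, Q = 1901.
dQ/dP = −18.
ε = (dQ/dP)(P/Q) = (-18)(126/1901).
|ε| > 1, so demand is elastic at this price.

-1.193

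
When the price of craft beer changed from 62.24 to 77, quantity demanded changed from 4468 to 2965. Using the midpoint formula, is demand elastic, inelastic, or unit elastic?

elastic

Arc ε ≈ -1.908.
|ε| = 1.91 > 1.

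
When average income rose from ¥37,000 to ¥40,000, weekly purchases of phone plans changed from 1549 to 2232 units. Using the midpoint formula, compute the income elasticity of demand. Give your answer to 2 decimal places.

ΔQ = 683, ΔI = 3000. Midpoints: Ī = 38,500, Q̄ = 1890.5.
ε_I = (ΔQ/ΔI)(Ī/Q̄) = (683/3000)(38500/1890.5).
ε_I > 0, so the good is normal.

4.64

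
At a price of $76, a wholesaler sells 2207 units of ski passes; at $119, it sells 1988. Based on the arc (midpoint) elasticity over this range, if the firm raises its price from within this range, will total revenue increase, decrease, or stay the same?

Arc ε = (-219/43)(97.50/2097.5) ≈ -0.237.
|ε| = 0.24 < 1, so demand is inelastic. A price rise therefore raises total revenue.

increase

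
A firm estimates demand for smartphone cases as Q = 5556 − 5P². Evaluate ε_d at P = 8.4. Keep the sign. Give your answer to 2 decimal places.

At P = 8.4, Q = 5203.200.
dQ/dP = −10P = -84.
ε = (dQ/dP)(P/Q) = (-84)(8.4/5203.200).
|ε| < 1, so demand is inelastic at this price.

-0.14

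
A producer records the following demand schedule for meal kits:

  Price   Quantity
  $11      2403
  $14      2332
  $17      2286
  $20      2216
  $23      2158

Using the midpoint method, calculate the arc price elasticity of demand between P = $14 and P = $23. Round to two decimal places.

At P = 14, Q = 2332; at P = 23, Q = 2158.
ΔQ = -174, ΔP = 9. Midpoints: P̄ = 18.50, Q̄ = 2245.0.
ε = (ΔQ/ΔP)(P̄/Q̄) = (-174/9)(18.50/2245.0).

-0.16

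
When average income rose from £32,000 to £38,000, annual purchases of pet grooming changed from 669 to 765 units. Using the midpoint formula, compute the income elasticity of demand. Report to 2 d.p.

ΔQ = 96, ΔI = 6000. Midpoints: Ī = 35,000, Q̄ = 717.0.
ε_I = (ΔQ/ΔI)(Ī/Q̄) = (96/6000)(35000/717.0).
ε_I > 0, so the good is normal.

0.78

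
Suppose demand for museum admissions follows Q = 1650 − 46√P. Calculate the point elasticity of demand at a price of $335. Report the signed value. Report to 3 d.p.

-0.521

At P = 335, Q = 808.062.
dQ/dP = −46/(2√P) = -1.257.
ε = (dQ/dP)(P/Q) = (-1.257)(335/808.062).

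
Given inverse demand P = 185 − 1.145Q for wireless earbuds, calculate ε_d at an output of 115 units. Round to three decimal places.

At Q = 115, P = 185 − 1.145(115) = 53.32.
dP/dQ = −1.145, so dQ/dP = 1/(−1.145) = -0.873.
ε = (dQ/dP)(P/Q) = (-0.873)(53.32/115).

-0.405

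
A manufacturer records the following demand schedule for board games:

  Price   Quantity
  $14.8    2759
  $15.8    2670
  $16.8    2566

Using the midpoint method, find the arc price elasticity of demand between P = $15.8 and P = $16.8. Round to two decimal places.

At P = 15.8, Q = 2670; at P = 16.8, Q = 2566.
ΔQ = -104, ΔP = 1.0. Midpoints: P̄ = 16.30, Q̄ = 2618.0.
ε = (ΔQ/ΔP)(P̄/Q̄) = (-104/1.0)(16.30/2618.0).

-0.65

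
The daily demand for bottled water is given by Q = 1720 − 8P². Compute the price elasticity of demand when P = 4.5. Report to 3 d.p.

-0.208

At P = 4.5, Q = 1558.
dQ/dP = −16P = -72.
ε = (dQ/dP)(P/Q) = (-72)(4.5/1558).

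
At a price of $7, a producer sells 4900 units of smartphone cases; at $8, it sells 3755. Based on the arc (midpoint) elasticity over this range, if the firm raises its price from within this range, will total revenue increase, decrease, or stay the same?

Arc ε = (-1145/1)(7.50/4327.5) ≈ -1.984.
|ε| = 1.98 > 1, so demand is elastic. A price rise therefore reduces total revenue.

decrease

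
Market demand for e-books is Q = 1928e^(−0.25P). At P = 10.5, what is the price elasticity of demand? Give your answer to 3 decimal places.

-2.625

At P = 10.5, Q = 139.664.
dQ/dP = −0.25·1928e^(−0.25P) = −0.25Q = -34.916.
ε = (dQ/dP)(P/Q) = (-34.916)(10.5/139.664).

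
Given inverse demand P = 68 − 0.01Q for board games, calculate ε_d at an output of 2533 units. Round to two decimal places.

At Q = 2533, P = 68 − 0.01(2533) = 42.67.
dP/dQ = −0.01, so dQ/dP = 1/(−0.01) = -100.000.
ε = (dQ/dP)(P/Q) = (-100.000)(42.67/2533).

-1.68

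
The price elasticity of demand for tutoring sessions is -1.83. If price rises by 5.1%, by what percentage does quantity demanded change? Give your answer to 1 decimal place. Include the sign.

-9.3%

%ΔQ ≈ ε × %ΔP = (-1.83)(5.1%) = -9.33%.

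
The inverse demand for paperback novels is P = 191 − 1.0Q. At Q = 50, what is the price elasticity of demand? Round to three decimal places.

-2.820

At Q = 50, P = 191 − 1.0(50) = 141.00.
dP/dQ = −1.0, so dQ/dP = 1/(−1.0) = -1.000.
ε = (dQ/dP)(P/Q) = (-1.000)(141.00/50).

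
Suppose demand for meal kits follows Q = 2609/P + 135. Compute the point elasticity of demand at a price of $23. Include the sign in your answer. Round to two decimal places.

At P = 23, Q = 248.435.
dQ/dP = −2609/P² = -4.932.
ε = (dQ/dP)(P/Q) = (-4.932)(23/248.435).
|ε| < 1, so demand is inelastic at this price.

-0.46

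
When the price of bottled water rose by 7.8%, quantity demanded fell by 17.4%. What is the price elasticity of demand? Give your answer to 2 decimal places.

ε = %ΔQ / %ΔP = (-17.4)/(7.8) = -2.231.

-2.23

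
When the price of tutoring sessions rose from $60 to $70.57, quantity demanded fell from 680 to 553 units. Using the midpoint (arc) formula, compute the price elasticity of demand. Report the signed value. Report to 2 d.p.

ΔQ = 553 − 680 = -127; ΔP = 70.57 − 60 = 10.57.
Midpoints: P̄ = 65.28, Q̄ = 616.5.
ε = (ΔQ/ΔP)(P̄/Q̄) = (-127/10.57)(65.28/616.5).

-1.27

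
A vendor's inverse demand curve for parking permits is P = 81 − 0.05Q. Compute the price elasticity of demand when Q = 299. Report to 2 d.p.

At Q = 299, P = 81 − 0.05(299) = 66.05.
dP/dQ = −0.05, so dQ/dP = 1/(−0.05) = -20.000.
ε = (dQ/dP)(P/Q) = (-20.000)(66.05/299).

-4.42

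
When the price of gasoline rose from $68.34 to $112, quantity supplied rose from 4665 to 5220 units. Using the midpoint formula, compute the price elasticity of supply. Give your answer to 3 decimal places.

ΔQ = 5220 − 4665 = 555; ΔP = 112 − 68.34 = 43.66.
Midpoints: P̄ = 90.17, Q̄ = 4942.5.
ε_s = (ΔQ/ΔP)(P̄/Q̄) = (555/43.66)(90.17/4942.5).

0.232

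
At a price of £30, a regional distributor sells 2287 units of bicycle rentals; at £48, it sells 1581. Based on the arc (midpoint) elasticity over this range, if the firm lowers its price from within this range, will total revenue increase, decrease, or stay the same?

Arc ε = (-706/18)(39.00/1934.0) ≈ -0.791.
|ε| = 0.79 < 1, so demand is inelastic. A price cut therefore reduces total revenue.

decrease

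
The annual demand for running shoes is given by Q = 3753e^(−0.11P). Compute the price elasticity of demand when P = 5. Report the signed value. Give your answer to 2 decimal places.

-0.55

At P = 5, Q = 2165.293.
dQ/dP = −0.11·3753e^(−0.11P) = −0.11Q = -238.182.
ε = (dQ/dP)(P/Q) = (-238.182)(5/2165.293).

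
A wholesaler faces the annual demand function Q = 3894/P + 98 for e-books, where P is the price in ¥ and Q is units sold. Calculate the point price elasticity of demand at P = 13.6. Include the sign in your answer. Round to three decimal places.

-0.745

At P = 13.6, Q = 384.324.
dQ/dP = −3894/P² = -21.053.
ε = (dQ/dP)(P/Q) = (-21.053)(13.6/384.324).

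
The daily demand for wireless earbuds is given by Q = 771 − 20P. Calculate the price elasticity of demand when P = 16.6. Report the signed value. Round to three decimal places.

-0.756

At P = 16.6, Q = 439.
dQ/dP = −20.
ε = (dQ/dP)(P/Q) = (-20)(16.6/439).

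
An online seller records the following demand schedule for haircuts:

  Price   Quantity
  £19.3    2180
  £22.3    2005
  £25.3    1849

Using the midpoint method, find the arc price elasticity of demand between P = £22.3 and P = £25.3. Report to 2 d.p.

-0.64

At P = 22.3, Q = 2005; at P = 25.3, Q = 1849.
ΔQ = -156, ΔP = 3.0. Midpoints: P̄ = 23.80, Q̄ = 1927.0.
ε = (ΔQ/ΔP)(P̄/Q̄) = (-156/3.0)(23.80/1927.0).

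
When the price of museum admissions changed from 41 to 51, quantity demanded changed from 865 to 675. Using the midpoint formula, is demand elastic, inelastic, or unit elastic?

Arc ε ≈ -1.135.
|ε| = 1.14 > 1.

elastic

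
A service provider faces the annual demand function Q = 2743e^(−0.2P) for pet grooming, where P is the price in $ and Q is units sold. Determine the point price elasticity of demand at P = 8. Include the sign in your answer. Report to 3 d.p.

At P = 8, Q = 553.802.
dQ/dP = −0.2·2743e^(−0.2P) = −0.2Q = -110.760.
ε = (dQ/dP)(P/Q) = (-110.760)(8/553.802).
|ε| > 1, so demand is elastic at this price.

-1.600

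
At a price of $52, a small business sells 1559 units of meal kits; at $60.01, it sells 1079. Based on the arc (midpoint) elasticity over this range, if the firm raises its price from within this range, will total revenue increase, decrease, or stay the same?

decrease

Arc ε = (-480/8.01)(56.00/1319.0) ≈ -2.544.
|ε| = 2.54 > 1, so demand is elastic. A price rise therefore reduces total revenue.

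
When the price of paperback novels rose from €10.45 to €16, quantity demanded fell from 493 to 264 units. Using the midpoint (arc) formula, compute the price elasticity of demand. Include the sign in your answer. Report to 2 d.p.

-1.44

ΔQ = 264 − 493 = -229; ΔP = 16 − 10.45 = 5.55.
Midpoints: P̄ = 13.22, Q̄ = 378.5.
ε = (ΔQ/ΔP)(P̄/Q̄) = (-229/5.55)(13.22/378.5).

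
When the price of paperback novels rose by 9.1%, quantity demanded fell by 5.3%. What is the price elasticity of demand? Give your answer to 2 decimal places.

ε = %ΔQ / %ΔP = (-5.3)/(9.1) = -0.582.

-0.58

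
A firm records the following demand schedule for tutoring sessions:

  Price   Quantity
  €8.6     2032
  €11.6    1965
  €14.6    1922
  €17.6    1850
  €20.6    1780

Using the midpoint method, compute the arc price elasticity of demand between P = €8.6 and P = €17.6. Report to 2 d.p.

At P = 8.6, Q = 2032; at P = 17.6, Q = 1850.
ΔQ = -182, ΔP = 9.0. Midpoints: P̄ = 13.10, Q̄ = 1941.0.
ε = (ΔQ/ΔP)(P̄/Q̄) = (-182/9.0)(13.10/1941.0).

-0.14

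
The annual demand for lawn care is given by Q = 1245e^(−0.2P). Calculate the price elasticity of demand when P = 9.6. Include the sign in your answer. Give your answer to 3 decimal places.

-1.920

At P = 9.6, Q = 182.526.
dQ/dP = −0.2·1245e^(−0.2P) = −0.2Q = -36.505.
ε = (dQ/dP)(P/Q) = (-36.505)(9.6/182.526).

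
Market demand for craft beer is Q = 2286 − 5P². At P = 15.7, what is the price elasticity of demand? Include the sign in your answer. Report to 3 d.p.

-2.340

At P = 15.7, Q = 1053.550.
dQ/dP = −10P = -157.
ε = (dQ/dP)(P/Q) = (-157)(15.7/1053.550).
|ε| > 1, so demand is elastic at this price.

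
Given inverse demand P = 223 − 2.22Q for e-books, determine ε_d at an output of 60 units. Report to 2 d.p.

At Q = 60, P = 223 − 2.22(60) = 89.80.
dP/dQ = −2.22, so dQ/dP = 1/(−2.22) = -0.450.
ε = (dQ/dP)(P/Q) = (-0.450)(89.80/60).

-0.67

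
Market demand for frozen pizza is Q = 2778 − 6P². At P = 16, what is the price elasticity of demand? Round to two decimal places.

-2.47

At P = 16, Q = 1242.
dQ/dP = −12P = -192.
ε = (dQ/dP)(P/Q) = (-192)(16/1242).
|ε| > 1, so demand is elastic at this price.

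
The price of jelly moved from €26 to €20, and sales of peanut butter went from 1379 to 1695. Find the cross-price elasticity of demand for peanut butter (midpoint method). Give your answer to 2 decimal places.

-0.79

ΔQ_x = 1695 − 1379 = 316; ΔP_y = 20 − 26 = -6.
Midpoints: P̄_y = 23.00, Q̄_x = 1537.0.
ε_xy = (ΔQ_x/ΔP_y)(P̄_y/Q̄_x) = (316/-6)(23.00/1537.0).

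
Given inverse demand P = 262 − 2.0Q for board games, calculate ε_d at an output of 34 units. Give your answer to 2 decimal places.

At Q = 34, P = 262 − 2.0(34) = 194.00.
dP/dQ = −2.0, so dQ/dP = 1/(−2.0) = -0.500.
ε = (dQ/dP)(P/Q) = (-0.500)(194.00/34).

-2.85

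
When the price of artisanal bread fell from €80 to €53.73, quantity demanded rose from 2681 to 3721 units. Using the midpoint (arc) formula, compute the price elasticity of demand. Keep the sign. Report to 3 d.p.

ΔQ = 3721 − 2681 = 1040; ΔP = 53.73 − 80 = -26.27.
Midpoints: P̄ = 66.86, Q̄ = 3201.0.
ε = (ΔQ/ΔP)(P̄/Q̄) = (1040/-26.27)(66.86/3201.0).

-0.827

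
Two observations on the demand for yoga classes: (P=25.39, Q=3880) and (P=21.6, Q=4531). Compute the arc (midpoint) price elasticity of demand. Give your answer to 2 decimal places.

-0.96

ΔQ = 4531 − 3880 = 651; ΔP = 21.6 − 25.39 = -3.79.
Midpoints: P̄ = 23.50, Q̄ = 4205.5.
ε = (ΔQ/ΔP)(P̄/Q̄) = (651/-3.79)(23.50/4205.5).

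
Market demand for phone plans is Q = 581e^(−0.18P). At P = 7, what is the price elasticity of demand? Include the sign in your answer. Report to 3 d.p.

-1.260

At P = 7, Q = 164.803.
dQ/dP = −0.18·581e^(−0.18P) = −0.18Q = -29.665.
ε = (dQ/dP)(P/Q) = (-29.665)(7/164.803).
|ε| > 1, so demand is elastic at this price.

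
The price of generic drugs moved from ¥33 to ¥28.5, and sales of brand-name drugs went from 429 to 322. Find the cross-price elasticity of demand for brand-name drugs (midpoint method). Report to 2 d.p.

ΔQ_x = 322 − 429 = -107; ΔP_y = 28.5 − 33 = -4.5.
Midpoints: P̄_y = 30.75, Q̄_x = 375.5.
ε_xy = (ΔQ_x/ΔP_y)(P̄_y/Q̄_x) = (-107/-4.5)(30.75/375.5).
ε_xy > 0, so the goods are substitutes.

1.95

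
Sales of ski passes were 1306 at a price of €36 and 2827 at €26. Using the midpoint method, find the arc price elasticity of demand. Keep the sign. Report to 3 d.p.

ΔQ = 2827 − 1306 = 1521; ΔP = 26 − 36 = -10.
Midpoints: P̄ = 31.00, Q̄ = 2066.5.
ε = (ΔQ/ΔP)(P̄/Q̄) = (1521/-10)(31.00/2066.5).

-2.282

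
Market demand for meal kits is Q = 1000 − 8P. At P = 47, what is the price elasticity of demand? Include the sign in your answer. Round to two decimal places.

-0.60

At P = 47, Q = 624.
dQ/dP = −8.
ε = (dQ/dP)(P/Q) = (-8)(47/624).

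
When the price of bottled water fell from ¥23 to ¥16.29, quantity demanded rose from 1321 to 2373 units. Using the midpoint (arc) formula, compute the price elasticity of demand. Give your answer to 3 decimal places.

-1.668

ΔQ = 2373 − 1321 = 1052; ΔP = 16.29 − 23 = -6.71.
Midpoints: P̄ = 19.64, Q̄ = 1847.0.
ε = (ΔQ/ΔP)(P̄/Q̄) = (1052/-6.71)(19.64/1847.0).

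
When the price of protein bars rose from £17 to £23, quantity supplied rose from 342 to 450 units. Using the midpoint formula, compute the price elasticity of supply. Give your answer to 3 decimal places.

0.909

ΔQ = 450 − 342 = 108; ΔP = 23 − 17 = 6.
Midpoints: P̄ = 20.00, Q̄ = 396.0.
ε_s = (ΔQ/ΔP)(P̄/Q̄) = (108/6)(20.00/396.0).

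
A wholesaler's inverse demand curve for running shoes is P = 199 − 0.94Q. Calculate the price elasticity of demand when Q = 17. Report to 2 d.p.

At Q = 17, P = 199 − 0.94(17) = 183.02.
dP/dQ = −0.94, so dQ/dP = 1/(−0.94) = -1.064.
ε = (dQ/dP)(P/Q) = (-1.064)(183.02/17).

-11.45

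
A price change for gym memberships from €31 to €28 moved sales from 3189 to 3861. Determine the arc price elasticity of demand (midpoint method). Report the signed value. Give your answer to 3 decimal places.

-1.875

ΔQ = 3861 − 3189 = 672; ΔP = 28 − 31 = -3.
Midpoints: P̄ = 29.50, Q̄ = 3525.0.
ε = (ΔQ/ΔP)(P̄/Q̄) = (672/-3)(29.50/3525.0).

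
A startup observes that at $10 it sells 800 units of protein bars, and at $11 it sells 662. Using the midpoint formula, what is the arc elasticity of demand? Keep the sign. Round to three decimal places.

-1.982

ΔQ = 662 − 800 = -138; ΔP = 11 − 10 = 1.
Midpoints: P̄ = 10.50, Q̄ = 731.0.
ε = (ΔQ/ΔP)(P̄/Q̄) = (-138/1)(10.50/731.0).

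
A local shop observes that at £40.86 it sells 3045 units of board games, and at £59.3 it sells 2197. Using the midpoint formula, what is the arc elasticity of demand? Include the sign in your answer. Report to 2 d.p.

-0.88

ΔQ = 2197 − 3045 = -848; ΔP = 59.3 − 40.86 = 18.44.
Midpoints: P̄ = 50.08, Q̄ = 2621.0.
ε = (ΔQ/ΔP)(P̄/Q̄) = (-848/18.44)(50.08/2621.0).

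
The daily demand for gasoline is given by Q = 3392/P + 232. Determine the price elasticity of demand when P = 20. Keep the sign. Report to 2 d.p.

At P = 20, Q = 401.600.
dQ/dP = −3392/P² = -8.480.
ε = (dQ/dP)(P/Q) = (-8.480)(20/401.600).

-0.42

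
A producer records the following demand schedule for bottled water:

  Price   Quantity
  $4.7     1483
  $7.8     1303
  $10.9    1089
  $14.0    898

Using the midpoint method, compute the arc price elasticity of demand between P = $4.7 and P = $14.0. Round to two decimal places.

-0.49

At P = 4.7, Q = 1483; at P = 14.0, Q = 898.
ΔQ = -585, ΔP = 9.3. Midpoints: P̄ = 9.35, Q̄ = 1190.5.
ε = (ΔQ/ΔP)(P̄/Q̄) = (-585/9.3)(9.35/1190.5).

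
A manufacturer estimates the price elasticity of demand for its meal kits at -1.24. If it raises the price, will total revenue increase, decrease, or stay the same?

decrease

|ε| = 1.24 > 1, so demand is elastic. A price rise therefore reduces total revenue.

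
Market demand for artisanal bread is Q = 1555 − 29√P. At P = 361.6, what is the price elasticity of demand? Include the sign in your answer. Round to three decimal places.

At P = 361.6, Q = 1003.542.
dQ/dP = −29/(2√P) = -0.763.
ε = (dQ/dP)(P/Q) = (-0.763)(361.6/1003.542).

-0.275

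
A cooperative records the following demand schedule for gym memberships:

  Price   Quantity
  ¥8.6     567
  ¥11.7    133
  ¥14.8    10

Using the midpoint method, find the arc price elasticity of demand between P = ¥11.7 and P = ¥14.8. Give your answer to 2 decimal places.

-7.35

At P = 11.7, Q = 133; at P = 14.8, Q = 10.
ΔQ = -123, ΔP = 3.1. Midpoints: P̄ = 13.25, Q̄ = 71.5.
ε = (ΔQ/ΔP)(P̄/Q̄) = (-123/3.1)(13.25/71.5).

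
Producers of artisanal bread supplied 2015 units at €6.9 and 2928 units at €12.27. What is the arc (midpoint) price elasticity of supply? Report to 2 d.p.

ΔQ = 2928 − 2015 = 913; ΔP = 12.27 − 6.9 = 5.37.
Midpoints: P̄ = 9.59, Q̄ = 2471.5.
ε_s = (ΔQ/ΔP)(P̄/Q̄) = (913/5.37)(9.59/2471.5).

0.66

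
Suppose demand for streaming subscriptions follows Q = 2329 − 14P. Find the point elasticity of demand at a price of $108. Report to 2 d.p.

At P = 108, Q = 817.
dQ/dP = −14.
ε = (dQ/dP)(P/Q) = (-14)(108/817).
|ε| > 1, so demand is elastic at this price.

-1.85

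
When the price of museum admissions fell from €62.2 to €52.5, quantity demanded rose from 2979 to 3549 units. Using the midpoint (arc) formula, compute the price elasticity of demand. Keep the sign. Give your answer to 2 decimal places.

-1.03

ΔQ = 3549 − 2979 = 570; ΔP = 52.5 − 62.2 = -9.7.
Midpoints: P̄ = 57.35, Q̄ = 3264.0.
ε = (ΔQ/ΔP)(P̄/Q̄) = (570/-9.7)(57.35/3264.0).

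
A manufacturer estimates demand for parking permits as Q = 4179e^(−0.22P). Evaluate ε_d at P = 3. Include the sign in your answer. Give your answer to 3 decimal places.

At P = 3, Q = 2159.922.
dQ/dP = −0.22·4179e^(−0.22P) = −0.22Q = -475.183.
ε = (dQ/dP)(P/Q) = (-475.183)(3/2159.922).

-0.660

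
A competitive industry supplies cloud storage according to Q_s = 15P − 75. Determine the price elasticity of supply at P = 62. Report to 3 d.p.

1.088

At P = 62, Q_s = 855.
dQ_s/dP = 15.
ε_s = (dQ_s/dP)(P/Q_s) = (15)(62/855).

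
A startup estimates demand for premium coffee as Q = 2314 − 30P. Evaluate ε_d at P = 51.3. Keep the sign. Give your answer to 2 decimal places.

-1.99

At P = 51.3, Q = 775.
dQ/dP = −30.
ε = (dQ/dP)(P/Q) = (-30)(51.3/775).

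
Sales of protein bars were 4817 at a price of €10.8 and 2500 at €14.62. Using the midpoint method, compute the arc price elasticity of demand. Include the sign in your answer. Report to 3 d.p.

-2.107

ΔQ = 2500 − 4817 = -2317; ΔP = 14.62 − 10.8 = 3.82.
Midpoints: P̄ = 12.71, Q̄ = 3658.5.
ε = (ΔQ/ΔP)(P̄/Q̄) = (-2317/3.82)(12.71/3658.5).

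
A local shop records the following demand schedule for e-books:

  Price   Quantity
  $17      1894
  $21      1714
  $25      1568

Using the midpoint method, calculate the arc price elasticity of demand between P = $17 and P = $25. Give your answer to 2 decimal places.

-0.49

At P = 17, Q = 1894; at P = 25, Q = 1568.
ΔQ = -326, ΔP = 8. Midpoints: P̄ = 21.00, Q̄ = 1731.0.
ε = (ΔQ/ΔP)(P̄/Q̄) = (-326/8)(21.00/1731.0).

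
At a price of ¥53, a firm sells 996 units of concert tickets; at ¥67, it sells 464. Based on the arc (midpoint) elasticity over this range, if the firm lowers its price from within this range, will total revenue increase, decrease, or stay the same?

increase

Arc ε = (-532/14)(60.00/730.0) ≈ -3.123.
|ε| = 3.12 > 1, so demand is elastic. A price cut therefore raises total revenue.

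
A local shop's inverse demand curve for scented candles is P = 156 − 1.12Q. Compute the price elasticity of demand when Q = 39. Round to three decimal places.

At Q = 39, P = 156 − 1.12(39) = 112.32.
dP/dQ = −1.12, so dQ/dP = 1/(−1.12) = -0.893.
ε = (dQ/dP)(P/Q) = (-0.893)(112.32/39).

-2.571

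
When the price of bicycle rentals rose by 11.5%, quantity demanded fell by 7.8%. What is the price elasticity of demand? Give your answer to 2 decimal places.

-0.68

ε = %ΔQ / %ΔP = (-7.8)/(11.5) = -0.678.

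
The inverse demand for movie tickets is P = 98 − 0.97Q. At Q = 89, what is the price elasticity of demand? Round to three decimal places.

-0.135

At Q = 89, P = 98 − 0.97(89) = 11.67.
dP/dQ = −0.97, so dQ/dP = 1/(−0.97) = -1.031.
ε = (dQ/dP)(P/Q) = (-1.031)(11.67/89).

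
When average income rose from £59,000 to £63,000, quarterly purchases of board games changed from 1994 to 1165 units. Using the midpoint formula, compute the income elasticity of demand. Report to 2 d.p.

-8.00

ΔQ = -829, ΔI = 4000. Midpoints: Ī = 61,000, Q̄ = 1579.5.
ε_I = (ΔQ/ΔI)(Ī/Q̄) = (-829/4000)(61000/1579.5).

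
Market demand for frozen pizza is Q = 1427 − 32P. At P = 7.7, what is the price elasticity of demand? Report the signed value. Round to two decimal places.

At P = 7.7, Q = 1180.600.
dQ/dP = −32.
ε = (dQ/dP)(P/Q) = (-32)(7.7/1180.600).

-0.21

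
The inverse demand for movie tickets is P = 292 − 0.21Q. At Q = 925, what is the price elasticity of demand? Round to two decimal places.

-0.50

At Q = 925, P = 292 − 0.21(925) = 97.75.
dP/dQ = −0.21, so dQ/dP = 1/(−0.21) = -4.762.
ε = (dQ/dP)(P/Q) = (-4.762)(97.75/925).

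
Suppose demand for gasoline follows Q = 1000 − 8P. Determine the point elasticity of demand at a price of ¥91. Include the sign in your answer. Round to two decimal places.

-2.68

At P = 91, Q = 272.
dQ/dP = −8.
ε = (dQ/dP)(P/Q) = (-8)(91/272).
|ε| > 1, so demand is elastic at this price.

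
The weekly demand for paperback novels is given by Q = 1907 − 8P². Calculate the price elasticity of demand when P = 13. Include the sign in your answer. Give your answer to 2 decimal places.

-4.87

At P = 13, Q = 555.
dQ/dP = −16P = -208.
ε = (dQ/dP)(P/Q) = (-208)(13/555).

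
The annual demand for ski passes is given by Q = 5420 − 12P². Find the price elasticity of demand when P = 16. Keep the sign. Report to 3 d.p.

At P = 16, Q = 2348.
dQ/dP = −24P = -384.
ε = (dQ/dP)(P/Q) = (-384)(16/2348).

-2.617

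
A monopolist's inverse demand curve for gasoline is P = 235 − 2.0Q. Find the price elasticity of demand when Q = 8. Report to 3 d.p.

At Q = 8, P = 235 − 2.0(8) = 219.00.
dP/dQ = −2.0, so dQ/dP = 1/(−2.0) = -0.500.
ε = (dQ/dP)(P/Q) = (-0.500)(219.00/8).

-13.688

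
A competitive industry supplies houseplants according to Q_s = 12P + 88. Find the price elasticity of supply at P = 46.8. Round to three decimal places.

At P = 46.8, Q_s = 649.60.
dQ_s/dP = 12.
ε_s = (dQ_s/dP)(P/Q_s) = (12)(46.8/649.60).

0.865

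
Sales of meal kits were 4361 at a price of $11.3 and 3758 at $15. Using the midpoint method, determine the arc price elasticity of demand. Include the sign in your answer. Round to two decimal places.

ΔQ = 3758 − 4361 = -603; ΔP = 15 − 11.3 = 3.7.
Midpoints: P̄ = 13.15, Q̄ = 4059.5.
ε = (ΔQ/ΔP)(P̄/Q̄) = (-603/3.7)(13.15/4059.5).

-0.53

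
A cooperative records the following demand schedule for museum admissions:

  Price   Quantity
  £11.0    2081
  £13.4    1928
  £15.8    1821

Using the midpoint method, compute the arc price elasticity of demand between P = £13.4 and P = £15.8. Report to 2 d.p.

At P = 13.4, Q = 1928; at P = 15.8, Q = 1821.
ΔQ = -107, ΔP = 2.4. Midpoints: P̄ = 14.60, Q̄ = 1874.5.
ε = (ΔQ/ΔP)(P̄/Q̄) = (-107/2.4)(14.60/1874.5).

-0.35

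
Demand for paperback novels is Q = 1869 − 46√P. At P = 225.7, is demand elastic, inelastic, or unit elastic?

Q = 1177.928, dQ/dP = -1.531.
ε = (dQ/dP)(P/Q) ≈ -0.293.
|ε| = 0.29 < 1.

inelastic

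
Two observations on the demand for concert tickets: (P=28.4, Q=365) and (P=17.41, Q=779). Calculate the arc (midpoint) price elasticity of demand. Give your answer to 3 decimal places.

-1.508

ΔQ = 779 − 365 = 414; ΔP = 17.41 − 28.4 = -10.99.
Midpoints: P̄ = 22.91, Q̄ = 572.0.
ε = (ΔQ/ΔP)(P̄/Q̄) = (414/-10.99)(22.91/572.0).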